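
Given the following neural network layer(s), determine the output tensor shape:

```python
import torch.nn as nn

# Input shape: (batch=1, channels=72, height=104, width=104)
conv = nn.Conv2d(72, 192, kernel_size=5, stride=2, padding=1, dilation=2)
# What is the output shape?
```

Input: (1, 72, 104, 104) -> Output: (1, 192, 49, 49)

Answer: (1, 192, 49, 49)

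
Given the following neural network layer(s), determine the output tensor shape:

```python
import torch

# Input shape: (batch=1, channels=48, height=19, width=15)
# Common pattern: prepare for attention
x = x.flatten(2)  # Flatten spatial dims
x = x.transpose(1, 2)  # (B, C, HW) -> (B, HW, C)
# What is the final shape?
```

Input: (1, 48, 19, 15) -> after flatten(2): (1, 48, 285) -> Output: (1, 285, 48)

Answer: (1, 285, 48)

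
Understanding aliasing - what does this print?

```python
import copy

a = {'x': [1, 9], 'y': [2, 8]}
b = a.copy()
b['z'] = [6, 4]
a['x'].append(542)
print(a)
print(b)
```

Key concept: shallow copy of dict with mutable values.
Step by step:
`a = {'x': [1, 9], 'y': [2, 8]}` → a = {'x': [1, 9], 'y': [2, 8]}
`b = a.copy()` → b = {'x': [1, 9], 'y': [2, 8]}
`b['z'] = [6, 4]` → b = {'x': [1, 9], 'y': [2, 8], 'z': [6, 4]}
`a['x'].append(542)` → a = {'x': [1, 9, 542], 'y': [2, 8]}; b = {'x': [1, 9, 542], 'y': [2, 8], 'z': [6, 4]}
`print(a)` → prints {'x': [1, 9, 542], 'y': [2, 8]}
`print(b)` → prints {'x': [1, 9, 542], 'y': [2, 8], 'z': [6, 4]}

Answer:
{'x': [1, 9, 542], 'y': [2, 8]}
{'x': [1, 9, 542], 'y': [2, 8], 'z': [6, 4]}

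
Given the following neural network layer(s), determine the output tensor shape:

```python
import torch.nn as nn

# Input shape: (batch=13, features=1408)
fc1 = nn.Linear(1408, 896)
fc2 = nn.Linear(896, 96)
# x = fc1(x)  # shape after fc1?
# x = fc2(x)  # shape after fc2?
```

Input: (13, 1408) -> after fc1: (13, 896) -> Output: (13, 96)

Answer: (13, 96)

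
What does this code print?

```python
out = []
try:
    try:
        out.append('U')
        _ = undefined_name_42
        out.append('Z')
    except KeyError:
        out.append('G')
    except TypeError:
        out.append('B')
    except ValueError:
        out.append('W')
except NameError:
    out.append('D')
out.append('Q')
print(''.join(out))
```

Execution trace: 'U' (try body) → 'D' (outer except NameError) → 'Q' (after the try/except). Output: UDQ

Answer: UDQ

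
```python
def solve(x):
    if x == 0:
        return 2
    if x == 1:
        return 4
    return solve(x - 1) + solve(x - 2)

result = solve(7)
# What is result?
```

Build up from base cases: solve(0)=2, solve(1)=4, solve(2)=6, solve(3)=10, solve(4)=16, solve(5)=26, solve(6)=42, ..., solve(7)=68

Answer: 68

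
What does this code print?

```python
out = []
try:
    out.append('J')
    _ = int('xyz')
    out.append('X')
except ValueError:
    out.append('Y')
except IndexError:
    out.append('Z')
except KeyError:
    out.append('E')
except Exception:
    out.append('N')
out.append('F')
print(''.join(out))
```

Execution trace: 'J' (try body) → 'Y' (except ValueError) → 'F' (after the try/except). Output: JYF

Answer: JYF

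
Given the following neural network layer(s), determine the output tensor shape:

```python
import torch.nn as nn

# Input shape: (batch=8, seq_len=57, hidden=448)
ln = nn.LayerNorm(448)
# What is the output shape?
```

Input: (8, 57, 448) -> Output: (8, 57, 448)

Answer: (8, 57, 448)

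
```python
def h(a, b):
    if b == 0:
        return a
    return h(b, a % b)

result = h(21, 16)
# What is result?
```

h(21, 16) -> h(16, 5) -> h(5, 1) -> h(1, 0) -> 1

Answer: 1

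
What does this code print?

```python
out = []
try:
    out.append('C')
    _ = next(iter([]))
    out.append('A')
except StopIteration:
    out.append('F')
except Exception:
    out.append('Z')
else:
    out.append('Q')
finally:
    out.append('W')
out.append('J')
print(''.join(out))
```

Execution trace: 'C' (try body) → 'F' (except StopIteration) → 'W' (finally) → 'J' (after the try/except). Output: CFWJ

Answer: CFWJ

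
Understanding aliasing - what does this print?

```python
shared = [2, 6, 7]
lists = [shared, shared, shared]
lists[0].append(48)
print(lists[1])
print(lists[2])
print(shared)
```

Key concept: list of same reference.
Step by step:
`shared = [2, 6, 7]` → shared = [2, 6, 7]
`lists = [shared, shared, shared]` → lists = [[2, 6, 7], [2, 6, 7], [2, 6, 7]]
`lists[0].append(48)` → shared = [2, 6, 7, 48]; lists = [[2, 6, 7, 48], [2, 6, 7, 48], [2, 6, 7, 48]]
`print(lists[1])` → prints [2, 6, 7, 48]
`print(lists[2])` → prints [2, 6, 7, 48]
`print(shared)` → prints [2, 6, 7, 48]

Answer:
[2, 6, 7, 48]
[2, 6, 7, 48]
[2, 6, 7, 48]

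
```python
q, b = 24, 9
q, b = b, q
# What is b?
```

Trace:
`q, b = 24, 9` → q = 24; b = 9
`q, b = b, q` → q = 9; b = 24
So b = 24

Answer: 24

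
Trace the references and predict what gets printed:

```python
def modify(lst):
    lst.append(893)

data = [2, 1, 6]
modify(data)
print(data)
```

Key concept: function modifies passed list.
Step by step:
`data = [2, 1, 6]` → data = [2, 1, 6]
`modify(data)` → data = [2, 1, 6, 893]
`print(data)` → prints [2, 1, 6, 893]

Answer: [2, 1, 6, 893]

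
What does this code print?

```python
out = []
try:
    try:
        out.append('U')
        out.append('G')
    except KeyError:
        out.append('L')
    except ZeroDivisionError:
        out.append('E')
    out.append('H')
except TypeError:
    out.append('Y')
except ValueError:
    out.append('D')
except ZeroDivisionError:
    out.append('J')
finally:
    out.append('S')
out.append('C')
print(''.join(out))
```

Execution trace: 'U' (inner try body) → 'G' (inner try body, no exception) → 'H' (try body, no exception) → 'S' (finally) → 'C' (after the try/except). Output: UGHSC

Answer: UGHSC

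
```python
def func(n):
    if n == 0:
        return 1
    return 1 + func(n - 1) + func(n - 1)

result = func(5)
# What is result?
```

func(n) = 1 + 2·func(n-1), func(0)=1. Closed form: (1+1)·2^5 - 1 = 63.

Answer: 63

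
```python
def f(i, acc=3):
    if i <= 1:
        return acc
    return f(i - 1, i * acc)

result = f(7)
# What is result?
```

Accumulator trace (n, acc): (7, 3) -> (6, 21) -> (5, 126) -> (4, 630) -> (3, 2520) -> (2, 7560) -> (1, 15120) -> return 15120

Answer: 15120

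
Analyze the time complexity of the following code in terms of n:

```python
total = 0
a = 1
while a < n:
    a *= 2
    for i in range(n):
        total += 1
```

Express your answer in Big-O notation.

Each loop level contributes: log n × n. Multiplying the contributions gives O(n log n).

Answer: O(n log n)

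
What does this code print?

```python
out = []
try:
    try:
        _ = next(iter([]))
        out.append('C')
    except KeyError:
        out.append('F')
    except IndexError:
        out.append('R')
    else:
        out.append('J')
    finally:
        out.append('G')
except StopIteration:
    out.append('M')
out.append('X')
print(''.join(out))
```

Execution trace: 'G' (inner finally) → 'M' (outer except StopIteration) → 'X' (after the try/except). Output: GMX

Answer: GMX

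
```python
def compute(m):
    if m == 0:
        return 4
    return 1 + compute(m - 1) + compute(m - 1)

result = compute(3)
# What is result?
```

compute(m) = 1 + 2·compute(m-1), compute(0)=4. Closed form: (4+1)·2^3 - 1 = 39.

Answer: 39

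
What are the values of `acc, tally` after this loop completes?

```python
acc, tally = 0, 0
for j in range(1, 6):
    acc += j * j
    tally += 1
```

Sum of squares and count
`acc, tally` takes the values: (0, 0) → (1, 0) → (1, 1) → (5, 1) → (5, 2) → (14, 2) → (14, 3) → (30, 3) → (30, 4) → (55, 4) → (55, 5)

Answer: 55, 5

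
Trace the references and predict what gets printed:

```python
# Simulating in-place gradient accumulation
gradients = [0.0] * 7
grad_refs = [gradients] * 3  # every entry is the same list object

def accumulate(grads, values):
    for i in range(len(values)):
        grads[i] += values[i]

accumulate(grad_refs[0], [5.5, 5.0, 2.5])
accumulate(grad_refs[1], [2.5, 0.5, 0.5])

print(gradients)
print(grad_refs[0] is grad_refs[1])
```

Key concept: gradient accumulation aliasing.
Step by step:
`gradients = [0.0] * 7` → gradients = [0.0, 0.0, 0.0, 0.0, 0.0, 0.0, 0.0]
`grad_refs = [gradients] * 3` → grad_refs = [[0.0, 0.0, 0.0, 0.0, 0.0, 0.0, 0.0], [0.0, 0.0, 0.0, 0.0, 0.0, 0.0, 0.0], [0.0, 0.0, 0.0, 0.0, 0.0, 0.0, 0.0]]
`accumulate(grad_refs[0], [5.5, 5.0, 2.5])` → gradients = [5.5, 5.0, 2.5, 0.0, 0.0, 0.0, 0.0]; grad_refs = [[5.5, 5.0, 2.5, 0.0, 0.0, 0.0, 0.0], [5.5, 5.0, 2.5, 0.0, 0.0, 0.0, 0.0], [5.5, 5.0, 2.5, 0.0, 0.0, 0.0, 0.0]]
`accumulate(grad_refs[1], [2.5, 0.5, 0.5])` → gradients = [8.0, 5.5, 3.0, 0.0, 0.0, 0.0, 0.0]; grad_refs = [[8.0, 5.5, 3.0, 0.0, 0.0, 0.0, 0.0], [8.0, 5.5, 3.0, 0.0, 0.0, 0.0, 0.0], [8.0, 5.5, 3.0, 0.0, 0.0, 0.0, 0.0]]
`print(gradients)` → prints [8.0, 5.5, 3.0, 0.0, 0.0, 0.0, 0.0]
`print(grad_refs[0] is grad_refs[1])` → prints True

Answer:
[8.0, 5.5, 3.0, 0.0, 0.0, 0.0, 0.0]
True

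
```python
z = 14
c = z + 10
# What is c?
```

Trace:
`z = 14` → z = 14
`c = z + 10` → c = 24
So c = 24

Answer: 24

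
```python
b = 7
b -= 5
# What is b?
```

Trace:
`b = 7` → b = 7
`b -= 5` → b = 2
So b = 2

Answer: 2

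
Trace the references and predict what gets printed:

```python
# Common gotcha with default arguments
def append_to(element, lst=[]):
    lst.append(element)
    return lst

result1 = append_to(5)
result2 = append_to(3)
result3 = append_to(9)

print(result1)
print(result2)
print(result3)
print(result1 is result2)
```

Key concept: mutable default argument gotcha.
Step by step:
`result1 = append_to(5)` → result1 = [5]
`result2 = append_to(3)` → result1 = [5, 3] (same object as result2); result2 = [5, 3] (same object as result1)
`result3 = append_to(9)` → result1 = [5, 3, 9] (same object as result2, result3); result2 = [5, 3, 9] (same object as result1, result3); result3 = [5, 3, 9] (same object as result1, result2)
`print(result1)` → prints [5, 3, 9]
`print(result2)` → prints [5, 3, 9]
`print(result3)` → prints [5, 3, 9]
`print(result1 is result2)` → prints True

Answer:
[5, 3, 9]
[5, 3, 9]
[5, 3, 9]
True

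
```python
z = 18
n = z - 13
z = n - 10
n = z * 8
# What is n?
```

Trace:
`z = 18` → z = 18
`n = z - 13` → n = 5
`z = n - 10` → z = -5
`n = z * 8` → n = -40
So n = -40

Answer: -40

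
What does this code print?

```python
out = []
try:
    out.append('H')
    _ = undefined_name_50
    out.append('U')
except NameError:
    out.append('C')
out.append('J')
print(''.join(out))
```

Execution trace: 'H' (try body) → 'C' (except NameError) → 'J' (after the try/except). Output: HCJ

Answer: HCJ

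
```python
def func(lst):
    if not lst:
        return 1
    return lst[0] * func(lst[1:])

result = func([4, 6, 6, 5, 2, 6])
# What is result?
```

Product over [4, 6, 6, 5, 2, 6] = 4 * 6 * 6 * 5 * 2 * 6 = 8640

Answer: 8640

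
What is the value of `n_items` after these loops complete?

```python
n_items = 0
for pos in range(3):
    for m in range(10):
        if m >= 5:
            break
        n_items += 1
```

Inner breaks at 5, outer runs 3 times
`n_items` takes the values: 0 → 1 → 2 → 3 → 4 → 5 → 6 → 7 → 8 → 9 → 10 → 11 → 12 → 13 → 14 → 15

Answer: 15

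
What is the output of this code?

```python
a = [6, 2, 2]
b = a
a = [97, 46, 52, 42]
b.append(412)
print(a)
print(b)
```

Key concept: rebinding vs mutation: a is rebound to a new list, b still points at the original.
Step by step:
`a = [6, 2, 2]` → a = [6, 2, 2]
`b = a` → b = [6, 2, 2] (same object as a)
`a = [97, 46, 52, 42]` → a = [97, 46, 52, 42]
`b.append(412)` → b = [6, 2, 2, 412]
`print(a)` → prints [97, 46, 52, 42]
`print(b)` → prints [6, 2, 2, 412]

Answer:
[97, 46, 52, 42]
[6, 2, 2, 412]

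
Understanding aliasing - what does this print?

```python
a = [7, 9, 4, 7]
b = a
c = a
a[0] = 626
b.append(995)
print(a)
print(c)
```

Key concept: multiple aliases.
Step by step:
`a = [7, 9, 4, 7]` → a = [7, 9, 4, 7]
`b = a` → b = [7, 9, 4, 7] (same object as a)
`c = a` → c = [7, 9, 4, 7] (same object as a, b)
`a[0] = 626` → a = [626, 9, 4, 7] (same object as b, c); b = [626, 9, 4, 7] (same object as a, c); c = [626, 9, 4, 7] (same object as a, b)
`b.append(995)` → a = [626, 9, 4, 7, 995] (same object as b, c); b = [626, 9, 4, 7, 995] (same object as a, c); c = [626, 9, 4, 7, 995] (same object as a, b)
`print(a)` → prints [626, 9, 4, 7, 995]
`print(c)` → prints [626, 9, 4, 7, 995]

Answer:
[626, 9, 4, 7, 995]
[626, 9, 4, 7, 995]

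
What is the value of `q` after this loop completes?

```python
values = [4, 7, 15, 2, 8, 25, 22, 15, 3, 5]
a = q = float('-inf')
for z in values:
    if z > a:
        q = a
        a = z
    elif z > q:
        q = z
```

Second largest (with repeats) in [4, 7, 15, 2, 8, 25, 22, 15, 3, 5]
`q` takes the values: -inf → 4 → 7 → 8 → 15 → 22

Answer: 22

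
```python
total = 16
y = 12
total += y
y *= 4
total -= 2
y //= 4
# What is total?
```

Trace:
`total = 16` → total = 16
`y = 12` → y = 12
`total += y` → total = 28
`y *= 4` → y = 48
`total -= 2` → total = 26
`y //= 4` → y = 12
So total = 26

Answer: 26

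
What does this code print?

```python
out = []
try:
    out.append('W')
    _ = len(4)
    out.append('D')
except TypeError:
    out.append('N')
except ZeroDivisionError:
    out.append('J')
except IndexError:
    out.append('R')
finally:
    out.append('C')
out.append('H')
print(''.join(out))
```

Execution trace: 'W' (try body) → 'N' (except TypeError) → 'C' (finally) → 'H' (after the try/except). Output: WNCH

Answer: WNCH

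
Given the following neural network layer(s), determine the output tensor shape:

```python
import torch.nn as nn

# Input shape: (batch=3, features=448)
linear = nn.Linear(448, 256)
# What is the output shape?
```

Input: (3, 448) -> Output: (3, 256)

Answer: (3, 256)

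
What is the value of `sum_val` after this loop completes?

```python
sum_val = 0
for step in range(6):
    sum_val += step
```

Sum of 0 to 5 = 15
`sum_val` takes the values: 0 → 1 → 3 → 6 → 10 → 15

Answer: 15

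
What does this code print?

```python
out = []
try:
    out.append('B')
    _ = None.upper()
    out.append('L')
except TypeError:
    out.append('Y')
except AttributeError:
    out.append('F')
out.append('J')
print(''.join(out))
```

Execution trace: 'B' (try body) → 'F' (except AttributeError) → 'J' (after the try/except). Output: BFJ

Answer: BFJ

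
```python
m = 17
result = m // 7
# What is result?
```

Trace:
`m = 17` → m = 17
`result = m // 7` → result = 2
So result = 2

Answer: 2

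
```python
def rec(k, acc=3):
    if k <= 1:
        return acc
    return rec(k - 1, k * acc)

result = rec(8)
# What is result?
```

Accumulator trace (n, acc): (8, 3) -> (7, 24) -> (6, 168) -> (5, 1008) -> (4, 5040) -> (3, 20160) -> (2, 60480) -> (1, 120960) -> return 120960

Answer: 120960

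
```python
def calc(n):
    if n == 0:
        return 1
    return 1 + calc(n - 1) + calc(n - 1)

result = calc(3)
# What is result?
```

calc(n) = 1 + 2·calc(n-1), calc(0)=1. Closed form: (1+1)·2^3 - 1 = 15.

Answer: 15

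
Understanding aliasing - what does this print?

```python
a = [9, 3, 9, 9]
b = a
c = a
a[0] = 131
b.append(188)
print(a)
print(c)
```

Key concept: multiple aliases.
Step by step:
`a = [9, 3, 9, 9]` → a = [9, 3, 9, 9]
`b = a` → b = [9, 3, 9, 9] (same object as a)
`c = a` → c = [9, 3, 9, 9] (same object as a, b)
`a[0] = 131` → a = [131, 3, 9, 9] (same object as b, c); b = [131, 3, 9, 9] (same object as a, c); c = [131, 3, 9, 9] (same object as a, b)
`b.append(188)` → a = [131, 3, 9, 9, 188] (same object as b, c); b = [131, 3, 9, 9, 188] (same object as a, c); c = [131, 3, 9, 9, 188] (same object as a, b)
`print(a)` → prints [131, 3, 9, 9, 188]
`print(c)` → prints [131, 3, 9, 9, 188]

Answer:
[131, 3, 9, 9, 188]
[131, 3, 9, 9, 188]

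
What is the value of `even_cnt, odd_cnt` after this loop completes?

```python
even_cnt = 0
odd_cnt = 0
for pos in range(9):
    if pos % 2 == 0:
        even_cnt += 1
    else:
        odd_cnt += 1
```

Count evens and odds in range(9)
`even_cnt, odd_cnt` takes the values: (0, 0) → (1, 0) → (1, 1) → (2, 1) → (2, 2) → (3, 2) → (3, 3) → (4, 3) → (4, 4) → (5, 4)

Answer: 5, 4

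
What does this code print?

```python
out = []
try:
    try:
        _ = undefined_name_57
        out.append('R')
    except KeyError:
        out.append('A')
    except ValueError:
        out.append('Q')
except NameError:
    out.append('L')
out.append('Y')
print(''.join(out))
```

Execution trace: 'L' (outer except NameError) → 'Y' (after the try/except). Output: LY

Answer: LY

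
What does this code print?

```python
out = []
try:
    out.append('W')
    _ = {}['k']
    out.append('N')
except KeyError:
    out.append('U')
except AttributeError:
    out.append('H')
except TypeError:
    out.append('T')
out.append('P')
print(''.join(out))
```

Execution trace: 'W' (try body) → 'U' (except KeyError) → 'P' (after the try/except). Output: WUP

Answer: WUP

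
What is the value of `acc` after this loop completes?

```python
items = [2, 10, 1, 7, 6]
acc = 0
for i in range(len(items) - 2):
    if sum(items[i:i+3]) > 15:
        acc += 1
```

Count windows with sum > 15
`acc` takes the values: 0 → 1

Answer: 1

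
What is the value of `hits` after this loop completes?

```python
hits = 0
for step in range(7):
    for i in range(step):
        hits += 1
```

Triangle number: 0+1+2+...+6
`hits` takes the values: 0 → 1 → 2 → 3 → 4 → 5 → 6 → 7 → 8 → 9 → 10 → 11 → 12 → 13 → 14 → 15 → 16 → 17 → 18 → 19 → 20 → 21

Answer: 21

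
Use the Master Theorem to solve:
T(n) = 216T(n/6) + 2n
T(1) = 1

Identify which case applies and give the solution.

a=216, b=6, f(n)=2n. log_6(216) = 3. Since c=1 < 3, Case 1 applies: T(n) = Θ(n^log_b(a)) = O(n^3).

Answer: O(n^3) - Case 1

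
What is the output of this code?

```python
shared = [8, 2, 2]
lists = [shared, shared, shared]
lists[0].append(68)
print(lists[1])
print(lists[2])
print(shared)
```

Key concept: list of same reference.
Step by step:
`shared = [8, 2, 2]` → shared = [8, 2, 2]
`lists = [shared, shared, shared]` → lists = [[8, 2, 2], [8, 2, 2], [8, 2, 2]]
`lists[0].append(68)` → shared = [8, 2, 2, 68]; lists = [[8, 2, 2, 68], [8, 2, 2, 68], [8, 2, 2, 68]]
`print(lists[1])` → prints [8, 2, 2, 68]
`print(lists[2])` → prints [8, 2, 2, 68]
`print(shared)` → prints [8, 2, 2, 68]

Answer:
[8, 2, 2, 68]
[8, 2, 2, 68]
[8, 2, 2, 68]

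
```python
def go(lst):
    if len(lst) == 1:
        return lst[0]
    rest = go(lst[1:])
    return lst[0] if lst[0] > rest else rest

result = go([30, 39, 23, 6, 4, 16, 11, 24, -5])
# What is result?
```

Recursive max over [30, 39, 23, 6, 4, 16, 11, 24, -5] = 39

Answer: 39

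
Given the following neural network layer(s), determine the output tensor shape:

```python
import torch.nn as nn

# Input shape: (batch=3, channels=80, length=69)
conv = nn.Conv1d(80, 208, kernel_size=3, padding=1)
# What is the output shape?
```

Input: (3, 80, 69) -> Output: (3, 208, 69)

Answer: (3, 208, 69)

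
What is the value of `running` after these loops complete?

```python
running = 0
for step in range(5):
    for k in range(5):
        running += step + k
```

Sum of all step+k for step,k in 5x5
`running` takes the values: 0 → 1 → 3 → 6 → 10 → 11 → 13 → 16 → 20 → 25 → 27 → 30 → 34 → 39 → 45 → 48 → 52 → 57 → 63 → 70 → 74 → 79 → 85 → 92 → 100

Answer: 100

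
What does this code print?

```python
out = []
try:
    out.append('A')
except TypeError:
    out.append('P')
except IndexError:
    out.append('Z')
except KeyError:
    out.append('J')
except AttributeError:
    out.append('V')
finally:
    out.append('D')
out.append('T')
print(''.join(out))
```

Execution trace: 'A' (try body, no exception) → 'D' (finally) → 'T' (after the try/except). Output: ADT

Answer: ADT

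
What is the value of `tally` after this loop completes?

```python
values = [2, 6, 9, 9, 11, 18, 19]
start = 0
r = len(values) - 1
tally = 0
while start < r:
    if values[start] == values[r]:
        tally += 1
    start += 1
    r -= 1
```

Count matching pairs from ends
`tally` takes the values: 0

Answer: 0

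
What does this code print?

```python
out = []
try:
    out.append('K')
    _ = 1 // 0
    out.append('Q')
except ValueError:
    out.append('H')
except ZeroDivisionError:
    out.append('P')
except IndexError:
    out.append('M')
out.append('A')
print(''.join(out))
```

Execution trace: 'K' (try body) → 'P' (except ZeroDivisionError) → 'A' (after the try/except). Output: KPA

Answer: KPA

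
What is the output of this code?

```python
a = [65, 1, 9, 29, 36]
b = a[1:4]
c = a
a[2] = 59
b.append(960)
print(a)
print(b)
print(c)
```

Key concept: slice vs alias.
Step by step:
`a = [65, 1, 9, 29, 36]` → a = [65, 1, 9, 29, 36]
`b = a[1:4]` → b = [1, 9, 29]
`c = a` → c = [65, 1, 9, 29, 36] (same object as a)
`a[2] = 59` → a = [65, 1, 59, 29, 36] (same object as c); c = [65, 1, 59, 29, 36] (same object as a)
`b.append(960)` → b = [1, 9, 29, 960]
`print(a)` → prints [65, 1, 59, 29, 36]
`print(b)` → prints [1, 9, 29, 960]
`print(c)` → prints [65, 1, 59, 29, 36]

Answer:
[65, 1, 59, 29, 36]
[1, 9, 29, 960]
[65, 1, 59, 29, 36]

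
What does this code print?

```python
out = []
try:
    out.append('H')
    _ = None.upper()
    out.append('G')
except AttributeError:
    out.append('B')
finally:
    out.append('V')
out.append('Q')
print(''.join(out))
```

Execution trace: 'H' (try body) → 'B' (except AttributeError) → 'V' (finally) → 'Q' (after the try/except). Output: HBVQ

Answer: HBVQ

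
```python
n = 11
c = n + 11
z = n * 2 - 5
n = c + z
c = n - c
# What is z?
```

Trace:
`n = 11` → n = 11
`c = n + 11` → c = 22
`z = n * 2 - 5` → z = 17
`n = c + z` → n = 39
`c = n - c` → c = 17
So z = 17

Answer: 17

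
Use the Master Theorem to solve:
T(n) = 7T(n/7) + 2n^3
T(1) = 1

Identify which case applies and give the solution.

a=7, b=7, f(n)=2n^3. log_7(7) = 1. Since c=3 > 1 and the regularity condition holds (7(n/7)^3 = (7/7^3)n^3 with 7/7^3 < 1), Case 3 applies: T(n) = Θ(f(n)) = O(n^3).

Answer: O(n^3) - Case 3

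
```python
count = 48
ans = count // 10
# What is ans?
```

Trace:
`count = 48` → count = 48
`ans = count // 10` → ans = 4
So ans = 4

Answer: 4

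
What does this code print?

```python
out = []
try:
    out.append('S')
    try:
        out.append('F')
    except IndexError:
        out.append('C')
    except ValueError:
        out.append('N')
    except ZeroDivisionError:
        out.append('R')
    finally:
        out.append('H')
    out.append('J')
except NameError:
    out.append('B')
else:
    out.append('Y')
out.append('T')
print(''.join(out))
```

Execution trace: 'S' (try body) → 'F' (inner try body, no exception) → 'H' (inner finally) → 'J' (try body, no exception) → 'Y' (else) → 'T' (after the try/except). Output: SFHJYT

Answer: SFHJYT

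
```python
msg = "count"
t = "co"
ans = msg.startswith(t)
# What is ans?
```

Trace:
`msg = "count"` → msg = 'count'
`t = "co"` → t = 'co'
`ans = msg.startswith(t)` → ans = True
So ans = True

Answer: True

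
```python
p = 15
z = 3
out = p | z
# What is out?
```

Trace:
`p = 15` → p = 15
`z = 3` → z = 3
`out = p | z` → out = 15
So out = 15

Answer: 15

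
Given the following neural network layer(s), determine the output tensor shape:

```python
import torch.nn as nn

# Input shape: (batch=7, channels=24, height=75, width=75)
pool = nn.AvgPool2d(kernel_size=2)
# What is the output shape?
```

Input: (7, 24, 75, 75) -> Output: (7, 24, 37, 37)

Answer: (7, 24, 37, 37)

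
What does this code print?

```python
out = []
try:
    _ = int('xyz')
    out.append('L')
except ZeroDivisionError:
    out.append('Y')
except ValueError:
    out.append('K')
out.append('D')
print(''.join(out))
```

Execution trace: 'K' (except ValueError) → 'D' (after the try/except). Output: KD

Answer: KD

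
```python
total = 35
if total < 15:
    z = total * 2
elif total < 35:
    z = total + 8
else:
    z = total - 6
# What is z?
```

Trace:
`total = 35` → total = 35
`if total < 15: ...` → total < 15 is False, total < 35 is False, take else branch → z = 29
So z = 29

Answer: 29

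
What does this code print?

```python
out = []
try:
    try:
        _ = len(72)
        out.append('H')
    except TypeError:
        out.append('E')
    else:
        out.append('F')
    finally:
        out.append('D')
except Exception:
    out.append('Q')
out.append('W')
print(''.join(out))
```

Execution trace: 'E' (inner except TypeError) → 'D' (inner finally) → 'W' (after the try/except). Output: EDW

Answer: EDW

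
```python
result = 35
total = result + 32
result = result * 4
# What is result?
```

Trace:
`result = 35` → result = 35
`total = result + 32` → total = 67
`result = result * 4` → result = 140
So result = 140

Answer: 140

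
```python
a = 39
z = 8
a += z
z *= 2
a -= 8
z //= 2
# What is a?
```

Trace:
`a = 39` → a = 39
`z = 8` → z = 8
`a += z` → a = 47
`z *= 2` → z = 16
`a -= 8` → a = 39
`z //= 2` → z = 8
So a = 39

Answer: 39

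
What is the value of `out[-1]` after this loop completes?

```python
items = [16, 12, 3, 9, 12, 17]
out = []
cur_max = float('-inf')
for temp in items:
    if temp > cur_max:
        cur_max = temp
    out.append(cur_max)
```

Running max ends at 17
`out` takes the values: [] → [16] → [16, 16] → [16, 16, 16] → [16, 16, 16, 16] → [16, 16, 16, 16, 16] → [16, 16, 16, 16, 16, 17]
So `out[-1]` = 17

Answer: 17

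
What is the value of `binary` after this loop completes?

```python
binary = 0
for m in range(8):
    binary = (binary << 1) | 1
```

Build 8 consecutive 1-bits: 0b11111111
`binary` takes the values: 0 → 1 → 3 → 7 → 15 → 31 → 63 → 127 → 255

Answer: 255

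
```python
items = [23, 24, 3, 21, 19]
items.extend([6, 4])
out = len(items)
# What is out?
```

Trace:
`items = [23, 24, 3, 21, 19]` → items = [23, 24, 3, 21, 19]
`items.extend([6, 4])` → items = [23, 24, 3, 21, 19, 6, 4]
`out = len(items)` → out = 7
So out = 7

Answer: 7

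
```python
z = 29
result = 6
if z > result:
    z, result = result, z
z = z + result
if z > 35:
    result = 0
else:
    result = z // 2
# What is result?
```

Trace:
`z = 29` → z = 29
`result = 6` → result = 6
`if z > result: ...` → z > result is True → z = 6; result = 29
`z = z + result` → z = 35
`if z > 35: ...` → z > 35 is False, take else branch → result = 17
So result = 17

Answer: 17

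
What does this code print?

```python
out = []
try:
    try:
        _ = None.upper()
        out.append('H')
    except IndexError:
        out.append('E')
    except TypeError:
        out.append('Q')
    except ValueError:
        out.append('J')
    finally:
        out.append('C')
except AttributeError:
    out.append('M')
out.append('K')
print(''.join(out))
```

Execution trace: 'C' (finally) → 'M' (outer except AttributeError) → 'K' (after the try/except). Output: CMK

Answer: CMK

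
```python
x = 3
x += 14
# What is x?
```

Trace:
`x = 3` → x = 3
`x += 14` → x = 17
So x = 17

Answer: 17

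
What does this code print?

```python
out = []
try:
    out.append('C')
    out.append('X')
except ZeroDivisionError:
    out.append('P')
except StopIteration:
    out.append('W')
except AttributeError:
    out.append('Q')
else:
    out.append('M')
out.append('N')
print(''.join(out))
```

Execution trace: 'C' (try body) → 'X' (try body, no exception) → 'M' (else) → 'N' (after the try/except). Output: CXMN

Answer: CXMN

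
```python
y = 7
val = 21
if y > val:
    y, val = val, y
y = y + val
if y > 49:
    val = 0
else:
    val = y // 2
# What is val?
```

Trace:
`y = 7` → y = 7
`val = 21` → val = 21
`if y > val: ...` → y > val is False → no variable changes
`y = y + val` → y = 28
`if y > 49: ...` → y > 49 is False, take else branch → val = 14
So val = 14

Answer: 14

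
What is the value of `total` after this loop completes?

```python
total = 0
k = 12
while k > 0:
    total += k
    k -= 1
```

Sum 12 down to 1
`total` takes the values: 0 → 12 → 23 → 33 → 42 → 50 → 57 → 63 → 68 → 72 → 75 → 77 → 78

Answer: 78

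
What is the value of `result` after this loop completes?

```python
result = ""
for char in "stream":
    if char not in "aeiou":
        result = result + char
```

Remove vowels from 'stream'
`result` takes the values: "" → "s" → "st" → "str" → "strm"

Answer: "strm"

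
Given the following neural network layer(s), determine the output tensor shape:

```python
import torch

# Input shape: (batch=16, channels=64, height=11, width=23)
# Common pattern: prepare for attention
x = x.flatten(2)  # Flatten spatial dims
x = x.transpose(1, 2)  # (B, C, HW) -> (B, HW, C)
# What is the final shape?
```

Input: (16, 64, 11, 23) -> after flatten(2): (16, 64, 253) -> Output: (16, 253, 64)

Answer: (16, 253, 64)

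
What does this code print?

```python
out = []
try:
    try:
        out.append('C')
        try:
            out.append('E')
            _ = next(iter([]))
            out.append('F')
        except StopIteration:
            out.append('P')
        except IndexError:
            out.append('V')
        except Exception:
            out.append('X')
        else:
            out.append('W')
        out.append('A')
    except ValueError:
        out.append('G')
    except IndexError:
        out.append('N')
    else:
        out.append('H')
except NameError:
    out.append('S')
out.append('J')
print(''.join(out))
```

Execution trace: 'C' (try body) → 'E' (inner try body) → 'P' (inner except StopIteration) → 'A' (try body, no exception) → 'H' (else) → 'J' (after the try/except). Output: CEPAHJ

Answer: CEPAHJ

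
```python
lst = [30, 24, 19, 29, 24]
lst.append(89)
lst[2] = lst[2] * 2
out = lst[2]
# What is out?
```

Trace:
`lst = [30, 24, 19, 29, 24]` → lst = [30, 24, 19, 29, 24]
`lst.append(89)` → lst = [30, 24, 19, 29, 24, 89]
`lst[2] = lst[2] * 2` → lst = [30, 24, 38, 29, 24, 89]
`out = lst[2]` → out = 38
So out = 38

Answer: 38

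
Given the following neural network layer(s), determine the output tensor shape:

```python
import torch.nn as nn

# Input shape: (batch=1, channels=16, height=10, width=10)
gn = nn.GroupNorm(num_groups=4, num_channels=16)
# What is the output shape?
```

Input: (1, 16, 10, 10) -> Output: (1, 16, 10, 10)

Answer: (1, 16, 10, 10)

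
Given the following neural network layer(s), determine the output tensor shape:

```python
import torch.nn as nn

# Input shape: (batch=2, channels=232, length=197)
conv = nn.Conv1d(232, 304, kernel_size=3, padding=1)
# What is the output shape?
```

Input: (2, 232, 197) -> Output: (2, 304, 197)

Answer: (2, 304, 197)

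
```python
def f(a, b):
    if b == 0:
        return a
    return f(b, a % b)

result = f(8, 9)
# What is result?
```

f(8, 9) -> f(9, 8) -> f(8, 1) -> f(1, 0) -> 1

Answer: 1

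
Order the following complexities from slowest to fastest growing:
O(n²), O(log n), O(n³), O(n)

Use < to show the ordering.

Ordered by growth rate: O(log n) < O(n) < O(n²) < O(n³)

Answer: O(log n) < O(n) < O(n²) < O(n³)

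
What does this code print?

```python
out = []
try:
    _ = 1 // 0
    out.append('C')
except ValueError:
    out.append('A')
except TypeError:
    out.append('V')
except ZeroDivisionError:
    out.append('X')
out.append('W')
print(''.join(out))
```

Execution trace: 'X' (except ZeroDivisionError) → 'W' (after the try/except). Output: XW

Answer: XW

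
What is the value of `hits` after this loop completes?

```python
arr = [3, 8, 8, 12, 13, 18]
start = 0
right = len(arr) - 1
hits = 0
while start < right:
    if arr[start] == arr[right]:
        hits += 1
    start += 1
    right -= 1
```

Count matching pairs from ends
`hits` takes the values: 0

Answer: 0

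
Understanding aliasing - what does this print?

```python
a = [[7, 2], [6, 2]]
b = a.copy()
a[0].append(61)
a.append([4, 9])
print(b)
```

Key concept: shallow copy with nested lists.
Step by step:
`a = [[7, 2], [6, 2]]` → a = [[7, 2], [6, 2]]
`b = a.copy()` → b = [[7, 2], [6, 2]]
`a[0].append(61)` → a = [[7, 2, 61], [6, 2]]; b = [[7, 2, 61], [6, 2]]
`a.append([4, 9])` → a = [[7, 2, 61], [6, 2], [4, 9]]
`print(b)` → prints [[7, 2, 61], [6, 2]]

Answer: [[7, 2, 61], [6, 2]]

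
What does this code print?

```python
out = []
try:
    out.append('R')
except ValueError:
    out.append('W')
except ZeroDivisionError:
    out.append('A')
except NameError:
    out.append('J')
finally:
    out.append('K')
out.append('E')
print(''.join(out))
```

Execution trace: 'R' (try body, no exception) → 'K' (finally) → 'E' (after the try/except). Output: RKE

Answer: RKE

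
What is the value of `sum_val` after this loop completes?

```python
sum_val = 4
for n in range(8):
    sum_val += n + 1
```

Start at 4, add 1 to 8 = 40
`sum_val` takes the values: 4 → 5 → 7 → 10 → 14 → 19 → 25 → 32 → 40

Answer: 40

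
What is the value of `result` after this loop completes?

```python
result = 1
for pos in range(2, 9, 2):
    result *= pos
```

Product of even numbers 2 to 8
`result` takes the values: 1 → 2 → 8 → 48 → 384

Answer: 384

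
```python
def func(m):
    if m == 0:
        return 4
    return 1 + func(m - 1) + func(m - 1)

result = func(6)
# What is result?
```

func(m) = 1 + 2·func(m-1), func(0)=4. Closed form: (4+1)·2^6 - 1 = 319.

Answer: 319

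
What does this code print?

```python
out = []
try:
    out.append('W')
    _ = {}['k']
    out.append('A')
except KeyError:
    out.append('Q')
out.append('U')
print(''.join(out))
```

Execution trace: 'W' (try body) → 'Q' (except KeyError) → 'U' (after the try/except). Output: WQU

Answer: WQU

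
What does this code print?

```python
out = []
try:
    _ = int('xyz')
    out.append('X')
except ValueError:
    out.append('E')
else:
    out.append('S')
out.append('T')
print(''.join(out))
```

Execution trace: 'E' (except ValueError) → 'T' (after the try/except). Output: ET

Answer: ET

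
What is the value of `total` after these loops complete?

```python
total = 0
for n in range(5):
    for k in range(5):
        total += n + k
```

Sum of all n+k for n,k in 5x5
`total` takes the values: 0 → 1 → 3 → 6 → 10 → 11 → 13 → 16 → 20 → 25 → 27 → 30 → 34 → 39 → 45 → 48 → 52 → 57 → 63 → 70 → 74 → 79 → 85 → 92 → 100

Answer: 100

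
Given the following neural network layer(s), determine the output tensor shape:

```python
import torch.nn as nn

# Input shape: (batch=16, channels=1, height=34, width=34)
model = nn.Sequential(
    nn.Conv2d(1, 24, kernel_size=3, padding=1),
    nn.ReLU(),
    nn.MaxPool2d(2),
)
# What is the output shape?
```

Input: (16, 1, 34, 34) -> after Conv2d: (16, 24, 34, 34) -> after ReLU: (16, 24, 34, 34) -> Output: (16, 24, 17, 17)

Answer: (16, 24, 17, 17)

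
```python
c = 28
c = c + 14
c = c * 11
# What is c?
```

Trace:
`c = 28` → c = 28
`c = c + 14` → c = 42
`c = c * 11` → c = 462
So c = 462

Answer: 462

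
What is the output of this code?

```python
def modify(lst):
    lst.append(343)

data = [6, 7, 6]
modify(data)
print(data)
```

Key concept: function modifies passed list.
Step by step:
`data = [6, 7, 6]` → data = [6, 7, 6]
`modify(data)` → data = [6, 7, 6, 343]
`print(data)` → prints [6, 7, 6, 343]

Answer: [6, 7, 6, 343]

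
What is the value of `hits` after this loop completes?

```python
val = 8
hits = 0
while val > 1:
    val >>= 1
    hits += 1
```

Count right shifts until 1
`hits` takes the values: 0 → 1 → 2 → 3

Answer: 3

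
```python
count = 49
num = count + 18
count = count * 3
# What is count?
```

Trace:
`count = 49` → count = 49
`num = count + 18` → num = 67
`count = count * 3` → count = 147
So count = 147

Answer: 147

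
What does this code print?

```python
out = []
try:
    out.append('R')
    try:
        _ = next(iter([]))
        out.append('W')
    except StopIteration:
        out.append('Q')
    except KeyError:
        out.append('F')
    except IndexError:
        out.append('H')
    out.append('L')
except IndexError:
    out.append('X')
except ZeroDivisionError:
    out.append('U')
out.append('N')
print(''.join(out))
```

Execution trace: 'R' (try body) → 'Q' (inner except StopIteration) → 'L' (try body, no exception) → 'N' (after the try/except). Output: RQLN

Answer: RQLN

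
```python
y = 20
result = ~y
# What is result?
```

Trace:
`y = 20` → y = 20
`result = ~y` → result = -21
So result = -21

Answer: -21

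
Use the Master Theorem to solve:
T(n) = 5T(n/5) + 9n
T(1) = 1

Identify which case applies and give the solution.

a=5, b=5, f(n)=9n. log_5(5) = 1. Since c=1 = 1, Case 2 applies: T(n) = Θ(n^log_b(a) · log n) = O(n log n).

Answer: O(n log n) - Case 2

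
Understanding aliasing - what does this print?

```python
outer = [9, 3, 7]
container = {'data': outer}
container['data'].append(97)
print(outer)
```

Key concept: dict holds reference to list.
Step by step:
`outer = [9, 3, 7]` → outer = [9, 3, 7]
`container = {'data': outer}` → container = {'data': [9, 3, 7]}
`container['data'].append(97)` → outer = [9, 3, 7, 97]; container = {'data': [9, 3, 7, 97]}
`print(outer)` → prints [9, 3, 7, 97]

Answer: [9, 3, 7, 97]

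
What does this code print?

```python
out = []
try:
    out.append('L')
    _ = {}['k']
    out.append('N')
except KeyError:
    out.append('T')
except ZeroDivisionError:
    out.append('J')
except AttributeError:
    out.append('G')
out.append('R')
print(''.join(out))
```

Execution trace: 'L' (try body) → 'T' (except KeyError) → 'R' (after the try/except). Output: LTR

Answer: LTR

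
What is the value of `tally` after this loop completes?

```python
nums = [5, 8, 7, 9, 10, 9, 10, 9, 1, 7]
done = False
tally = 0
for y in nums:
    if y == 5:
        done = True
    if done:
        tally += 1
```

Count elements after first 5 in [5, 8, 7, 9, 10, 9, 10, 9, 1, 7]
`tally` takes the values: 0 → 1 → 2 → 3 → 4 → 5 → 6 → 7 → 8 → 9 → 10

Answer: 10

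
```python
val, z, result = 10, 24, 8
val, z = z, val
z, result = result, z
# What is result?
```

Trace:
`val, z, result = 10, 24, 8` → val = 10; z = 24; result = 8
`val, z = z, val` → val = 24; z = 10
`z, result = result, z` → z = 8; result = 10
So result = 10

Answer: 10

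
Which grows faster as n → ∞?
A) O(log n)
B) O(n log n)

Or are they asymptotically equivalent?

O(log n) vs O(n log n): Higher order terms dominate.

Answer: B) O(n log n) grows faster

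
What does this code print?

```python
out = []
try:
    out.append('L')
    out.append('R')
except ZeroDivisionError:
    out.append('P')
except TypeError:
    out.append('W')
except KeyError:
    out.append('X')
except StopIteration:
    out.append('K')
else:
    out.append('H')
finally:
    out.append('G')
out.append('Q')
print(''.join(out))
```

Execution trace: 'L' (try body) → 'R' (try body, no exception) → 'H' (else) → 'G' (finally) → 'Q' (after the try/except). Output: LRHGQ

Answer: LRHGQ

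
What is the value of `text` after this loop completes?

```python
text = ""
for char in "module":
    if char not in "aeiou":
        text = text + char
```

Remove vowels from 'module'
`text` takes the values: "" → "m" → "md" → "mdl"

Answer: "mdl"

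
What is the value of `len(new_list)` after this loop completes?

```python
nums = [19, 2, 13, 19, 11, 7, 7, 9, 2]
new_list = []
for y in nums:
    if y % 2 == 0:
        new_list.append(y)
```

Count even numbers in [19, 2, 13, 19, 11, 7, 7, 9, 2]
`new_list` takes the values: [] → [2] → [2, 2]
So `len(new_list)` = 2

Answer: 2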